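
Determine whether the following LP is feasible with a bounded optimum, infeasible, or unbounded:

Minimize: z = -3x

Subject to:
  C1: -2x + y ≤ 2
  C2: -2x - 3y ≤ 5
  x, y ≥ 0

Unbounded (objective can decrease without bound)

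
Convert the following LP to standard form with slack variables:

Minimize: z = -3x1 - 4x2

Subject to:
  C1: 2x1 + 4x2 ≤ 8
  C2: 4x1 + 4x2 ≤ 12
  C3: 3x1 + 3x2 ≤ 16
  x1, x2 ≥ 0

min z = -3x1 - 4x2

s.t.
  2x1 + 4x2 + s1 = 8
  4x1 + 4x2 + s2 = 12
  3x1 + 3x2 + s3 = 16
  x1, x2, s1, s2, s3 ≥ 0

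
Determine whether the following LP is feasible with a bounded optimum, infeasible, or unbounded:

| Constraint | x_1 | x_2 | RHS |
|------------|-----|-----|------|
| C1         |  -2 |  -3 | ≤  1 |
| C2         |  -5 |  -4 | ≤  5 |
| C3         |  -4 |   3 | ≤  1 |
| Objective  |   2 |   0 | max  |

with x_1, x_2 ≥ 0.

Unbounded (objective can increase without bound)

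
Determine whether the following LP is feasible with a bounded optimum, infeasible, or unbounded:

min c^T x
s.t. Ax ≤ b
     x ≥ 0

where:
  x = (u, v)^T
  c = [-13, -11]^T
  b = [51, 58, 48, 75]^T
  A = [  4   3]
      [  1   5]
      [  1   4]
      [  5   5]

Feasible with a bounded optimal solution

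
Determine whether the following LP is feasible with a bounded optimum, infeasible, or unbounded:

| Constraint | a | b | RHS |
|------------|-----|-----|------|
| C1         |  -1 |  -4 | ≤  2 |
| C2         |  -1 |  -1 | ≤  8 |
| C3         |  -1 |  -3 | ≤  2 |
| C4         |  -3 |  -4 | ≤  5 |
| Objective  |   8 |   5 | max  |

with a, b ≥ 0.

Unbounded (objective can increase without bound)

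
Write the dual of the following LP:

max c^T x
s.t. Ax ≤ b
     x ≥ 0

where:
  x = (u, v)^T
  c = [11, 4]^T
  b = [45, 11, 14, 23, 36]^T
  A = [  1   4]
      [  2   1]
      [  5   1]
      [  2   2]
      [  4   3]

Primal max cᵀx s.t. Ax ≤ b, x ≥ 0  →  Dual min bᵀy s.t. Aᵀy ≥ c, y ≥ 0.

Minimize: z = 45y1 + 11y2 + 14y3 + 23y4 + 36y5

Subject to:
  y1 + 2y2 + 5y3 + 2y4 + 4y5 ≥ 11
  4y1 + y2 + y3 + 2y4 + 3y5 ≥ 4
  y1, y2, y3, y4, y5 ≥ 0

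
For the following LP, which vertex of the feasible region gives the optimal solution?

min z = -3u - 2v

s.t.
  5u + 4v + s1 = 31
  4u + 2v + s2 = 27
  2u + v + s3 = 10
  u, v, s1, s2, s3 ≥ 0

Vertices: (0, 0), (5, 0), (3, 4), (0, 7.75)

Evaluate the objective at each vertex of the feasible region:
  z(0, 0) = 0
  z(5, 0) = -15
  z(3, 4) = -17  ←
  z(0, 7.75) = -15.5
The minimum is at u = 3, v = 4.

(3, 4)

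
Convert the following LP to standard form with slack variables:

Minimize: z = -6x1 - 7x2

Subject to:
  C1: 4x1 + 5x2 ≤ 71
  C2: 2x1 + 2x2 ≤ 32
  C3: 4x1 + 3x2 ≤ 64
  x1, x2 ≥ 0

min z = -6x1 - 7x2

s.t.
  4x1 + 5x2 + s1 = 71
  2x1 + 2x2 + s2 = 32
  4x1 + 3x2 + s3 = 64
  x1, x2, s1, s2, s3 ≥ 0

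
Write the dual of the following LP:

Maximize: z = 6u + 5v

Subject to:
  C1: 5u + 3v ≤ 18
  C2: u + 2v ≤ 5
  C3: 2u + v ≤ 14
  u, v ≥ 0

Primal max cᵀx s.t. Ax ≤ b, x ≥ 0  →  Dual min bᵀy s.t. Aᵀy ≥ c, y ≥ 0.

Minimize: z = 18y1 + 5y2 + 14y3

Subject to:
  5y1 + y2 + 2y3 ≥ 6
  3y1 + 2y2 + y3 ≥ 5
  y1, y2, y3 ≥ 0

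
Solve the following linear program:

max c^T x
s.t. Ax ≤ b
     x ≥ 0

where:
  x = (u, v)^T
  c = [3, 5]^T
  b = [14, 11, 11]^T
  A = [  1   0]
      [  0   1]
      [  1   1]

Evaluate the objective at each vertex of the feasible region:
  z(0, 0) = 0
  z(11, 0) = 33
  z(0, 11) = 55  ←
The maximum is at u = 0, v = 11.

u = 0, v = 11, z = 55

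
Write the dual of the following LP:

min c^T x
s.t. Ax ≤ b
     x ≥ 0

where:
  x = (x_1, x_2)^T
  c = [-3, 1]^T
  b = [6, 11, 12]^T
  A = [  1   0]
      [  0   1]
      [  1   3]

Primal min cᵀx s.t. Ax ≤ b, x ≥ 0  →  Dual max −bᵀy s.t. Aᵀy ≥ −c, y ≥ 0.

Maximize: z = -6y1 - 11y2 - 12y3

Subject to:
  y1 + y3 ≥ 3
  y2 + 3y3 ≥ -1
  y1, y2, y3 ≥ 0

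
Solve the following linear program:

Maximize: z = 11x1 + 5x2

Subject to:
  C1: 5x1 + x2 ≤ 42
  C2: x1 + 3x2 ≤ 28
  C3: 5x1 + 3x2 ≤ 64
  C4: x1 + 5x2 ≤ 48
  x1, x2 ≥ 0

Evaluate the objective at each vertex of the feasible region:
  z(0, 0) = 0
  z(8.4, 0) = 92.4
  z(7, 7) = 112  ←
  z(0, 9.333) = 46.67
The maximum is at x1 = 7, x2 = 7.

x1 = 7, x2 = 7, z = 112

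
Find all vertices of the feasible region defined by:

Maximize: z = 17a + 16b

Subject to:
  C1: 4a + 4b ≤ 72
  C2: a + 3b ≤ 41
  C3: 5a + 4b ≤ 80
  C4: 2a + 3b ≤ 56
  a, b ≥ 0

(0, 0), (16, 0), (8, 10), (6.5, 11.5), (0, 13.67)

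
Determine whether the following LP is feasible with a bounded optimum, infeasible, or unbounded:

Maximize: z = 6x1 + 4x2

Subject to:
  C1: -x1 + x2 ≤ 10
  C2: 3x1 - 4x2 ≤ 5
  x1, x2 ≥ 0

Unbounded (objective can increase without bound)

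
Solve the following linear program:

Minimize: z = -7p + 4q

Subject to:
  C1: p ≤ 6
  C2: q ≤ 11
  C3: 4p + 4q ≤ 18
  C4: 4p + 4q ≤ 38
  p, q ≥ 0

Evaluate the objective at each vertex of the feasible region:
  z(0, 0) = 0
  z(4.5, 0) = -31.5  ←
  z(0, 4.5) = 18
The minimum is at p = 4.5, q = 0.

p = 4.5, q = 0, z = -31.5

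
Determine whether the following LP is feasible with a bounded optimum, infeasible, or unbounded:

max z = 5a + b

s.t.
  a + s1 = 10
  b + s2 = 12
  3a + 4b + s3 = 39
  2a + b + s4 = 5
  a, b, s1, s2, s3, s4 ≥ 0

Feasible with a bounded optimal solution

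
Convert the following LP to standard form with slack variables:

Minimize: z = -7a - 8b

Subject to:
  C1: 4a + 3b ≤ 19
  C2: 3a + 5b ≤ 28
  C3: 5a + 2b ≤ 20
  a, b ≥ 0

min z = -7a - 8b

s.t.
  4a + 3b + s1 = 19
  3a + 5b + s2 = 28
  5a + 2b + s3 = 20
  a, b, s1, s2, s3 ≥ 0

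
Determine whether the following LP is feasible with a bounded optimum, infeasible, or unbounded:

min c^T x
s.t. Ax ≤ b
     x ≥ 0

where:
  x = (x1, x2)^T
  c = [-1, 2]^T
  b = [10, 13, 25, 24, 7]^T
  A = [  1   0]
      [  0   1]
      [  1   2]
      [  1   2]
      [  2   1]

Feasible with a bounded optimal solution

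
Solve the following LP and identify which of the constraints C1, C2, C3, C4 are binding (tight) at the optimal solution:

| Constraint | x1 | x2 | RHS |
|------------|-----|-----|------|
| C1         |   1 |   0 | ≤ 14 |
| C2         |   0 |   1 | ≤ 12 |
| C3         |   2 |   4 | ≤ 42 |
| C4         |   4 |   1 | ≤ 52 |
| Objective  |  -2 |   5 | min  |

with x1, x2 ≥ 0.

At x1 = 13, x2 = 0, compute slack b - a·x for each constraint:
  C1: 14 − 13 = 1  (slack)
  C2: 12 − 0 = 12  (slack)
  C3: 42 − 26 = 16  (slack)
  C4: 52 − 52 = 0  (binding)

Optimal: x1 = 13, x2 = 0
Binding: C4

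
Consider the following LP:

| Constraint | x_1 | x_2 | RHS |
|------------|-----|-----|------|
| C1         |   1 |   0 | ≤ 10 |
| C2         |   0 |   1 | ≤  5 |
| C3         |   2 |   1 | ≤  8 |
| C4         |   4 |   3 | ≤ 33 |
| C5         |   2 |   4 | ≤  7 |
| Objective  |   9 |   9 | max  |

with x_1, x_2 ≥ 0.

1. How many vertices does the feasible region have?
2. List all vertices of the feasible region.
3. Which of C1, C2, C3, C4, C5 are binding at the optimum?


1. 3
2. (0, 0), (3.5, 0), (0, 1.75)
3. C5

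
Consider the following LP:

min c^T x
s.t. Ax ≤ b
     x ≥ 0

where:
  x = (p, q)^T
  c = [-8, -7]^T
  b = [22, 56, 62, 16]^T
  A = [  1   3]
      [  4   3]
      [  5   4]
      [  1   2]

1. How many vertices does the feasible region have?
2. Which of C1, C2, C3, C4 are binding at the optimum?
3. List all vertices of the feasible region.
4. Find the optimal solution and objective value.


1. 5
2. C3, C4
3. (0, 0), (12.4, 0), (10, 3), (4, 6), (0, 7.333)
4. p = 10, q = 3, z = -101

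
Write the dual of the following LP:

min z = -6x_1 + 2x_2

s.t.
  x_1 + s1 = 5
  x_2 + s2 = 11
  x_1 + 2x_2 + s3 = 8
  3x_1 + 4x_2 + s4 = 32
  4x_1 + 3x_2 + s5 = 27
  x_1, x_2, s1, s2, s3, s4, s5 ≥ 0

Primal min cᵀx s.t. Ax ≤ b, x ≥ 0  →  Dual max −bᵀy s.t. Aᵀy ≥ −c, y ≥ 0.

Maximize: z = -5y1 - 11y2 - 8y3 - 32y4 - 27y5

Subject to:
  y1 + y3 + 3y4 + 4y5 ≥ 6
  y2 + 2y3 + 4y4 + 3y5 ≥ -2
  y1, y2, y3, y4, y5 ≥ 0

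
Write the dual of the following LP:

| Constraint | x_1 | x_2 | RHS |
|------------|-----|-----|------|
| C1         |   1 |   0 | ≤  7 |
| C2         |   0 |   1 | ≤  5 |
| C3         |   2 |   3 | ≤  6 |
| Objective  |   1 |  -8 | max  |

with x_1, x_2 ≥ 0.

Primal max cᵀx s.t. Ax ≤ b, x ≥ 0  →  Dual min bᵀy s.t. Aᵀy ≥ c, y ≥ 0.

Minimize: z = 7y1 + 5y2 + 6y3

Subject to:
  y1 + 2y3 ≥ 1
  y2 + 3y3 ≥ -8
  y1, y2, y3 ≥ 0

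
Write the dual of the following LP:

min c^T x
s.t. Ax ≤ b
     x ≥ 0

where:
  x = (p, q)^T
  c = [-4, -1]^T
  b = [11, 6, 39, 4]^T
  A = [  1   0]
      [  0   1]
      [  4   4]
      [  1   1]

Primal min cᵀx s.t. Ax ≤ b, x ≥ 0  →  Dual max −bᵀy s.t. Aᵀy ≥ −c, y ≥ 0.

Maximize: z = -11y1 - 6y2 - 39y3 - 4y4

Subject to:
  y1 + 4y3 + y4 ≥ 4
  y2 + 4y3 + y4 ≥ 1
  y1, y2, y3, y4 ≥ 0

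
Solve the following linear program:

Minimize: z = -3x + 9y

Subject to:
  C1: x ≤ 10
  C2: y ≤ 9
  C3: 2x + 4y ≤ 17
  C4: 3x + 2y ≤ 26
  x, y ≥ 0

Evaluate the objective at each vertex of the feasible region:
  z(0, 0) = 0
  z(8.5, 0) = -25.5  ←
  z(0, 4.25) = 38.25
The minimum is at x = 8.5, y = 0.

x = 8.5, y = 0, z = -25.5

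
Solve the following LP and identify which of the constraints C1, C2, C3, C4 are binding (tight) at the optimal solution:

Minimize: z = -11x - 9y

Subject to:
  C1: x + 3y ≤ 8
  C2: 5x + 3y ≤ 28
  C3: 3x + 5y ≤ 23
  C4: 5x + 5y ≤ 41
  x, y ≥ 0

At x = 5, y = 1, compute slack b - a·x for each constraint:
  C1: 8 − 8 = 0  (binding)
  C2: 28 − 28 = 0  (binding)
  C3: 23 − 20 = 3  (slack)
  C4: 41 − 30 = 11  (slack)

Optimal: x = 5, y = 1
Binding: C1, C2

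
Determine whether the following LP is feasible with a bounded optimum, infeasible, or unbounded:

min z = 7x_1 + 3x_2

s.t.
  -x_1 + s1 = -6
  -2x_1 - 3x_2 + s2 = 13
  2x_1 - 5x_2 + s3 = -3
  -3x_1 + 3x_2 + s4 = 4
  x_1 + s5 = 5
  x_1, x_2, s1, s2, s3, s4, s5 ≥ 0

Infeasible (no feasible solution exists)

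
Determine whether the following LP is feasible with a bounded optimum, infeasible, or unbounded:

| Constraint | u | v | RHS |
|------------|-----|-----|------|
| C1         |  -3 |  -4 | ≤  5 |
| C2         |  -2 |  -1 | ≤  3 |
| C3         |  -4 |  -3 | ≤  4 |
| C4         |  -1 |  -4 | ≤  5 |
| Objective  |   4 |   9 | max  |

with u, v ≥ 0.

Unbounded (objective can increase without bound)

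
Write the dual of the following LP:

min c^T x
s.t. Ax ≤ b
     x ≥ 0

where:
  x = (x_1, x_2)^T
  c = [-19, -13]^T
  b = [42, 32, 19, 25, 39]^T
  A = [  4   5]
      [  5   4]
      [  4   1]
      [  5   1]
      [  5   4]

Primal min cᵀx s.t. Ax ≤ b, x ≥ 0  →  Dual max −bᵀy s.t. Aᵀy ≥ −c, y ≥ 0.

Maximize: z = -42y1 - 32y2 - 19y3 - 25y4 - 39y5

Subject to:
  4y1 + 5y2 + 4y3 + 5y4 + 5y5 ≥ 19
  5y1 + 4y2 + y3 + y4 + 4y5 ≥ 13
  y1, y2, y3, y4, y5 ≥ 0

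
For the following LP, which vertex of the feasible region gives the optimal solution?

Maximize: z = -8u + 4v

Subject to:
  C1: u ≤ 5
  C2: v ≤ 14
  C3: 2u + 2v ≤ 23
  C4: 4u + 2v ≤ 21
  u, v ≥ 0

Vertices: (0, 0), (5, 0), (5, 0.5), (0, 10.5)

Evaluate the objective at each vertex of the feasible region:
  z(0, 0) = 0
  z(5, 0) = -40
  z(5, 0.5) = -38
  z(0, 10.5) = 42  ←
The maximum is at u = 0, v = 10.5.

(0, 10.5)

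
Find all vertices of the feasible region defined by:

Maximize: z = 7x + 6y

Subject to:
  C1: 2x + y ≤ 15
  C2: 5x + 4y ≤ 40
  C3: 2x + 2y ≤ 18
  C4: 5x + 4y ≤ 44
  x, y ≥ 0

(0, 0), (7.5, 0), (6.667, 1.667), (4, 5), (0, 9)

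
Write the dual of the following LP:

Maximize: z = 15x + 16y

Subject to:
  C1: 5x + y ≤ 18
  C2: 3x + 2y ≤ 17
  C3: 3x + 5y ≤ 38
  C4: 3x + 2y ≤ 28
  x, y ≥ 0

Primal max cᵀx s.t. Ax ≤ b, x ≥ 0  →  Dual min bᵀy s.t. Aᵀy ≥ c, y ≥ 0.

Minimize: z = 18y1 + 17y2 + 38y3 + 28y4

Subject to:
  5y1 + 3y2 + 3y3 + 3y4 ≥ 15
  y1 + 2y2 + 5y3 + 2y4 ≥ 16
  y1, y2, y3, y4 ≥ 0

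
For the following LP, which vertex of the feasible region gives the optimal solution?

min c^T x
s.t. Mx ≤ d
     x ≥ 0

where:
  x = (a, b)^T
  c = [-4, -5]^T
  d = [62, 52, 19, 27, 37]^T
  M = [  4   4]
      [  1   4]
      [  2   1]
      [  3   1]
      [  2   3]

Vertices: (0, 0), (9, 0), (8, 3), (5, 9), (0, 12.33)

Evaluate the objective at each vertex of the feasible region:
  z(0, 0) = 0
  z(9, 0) = -36
  z(8, 3) = -47
  z(5, 9) = -65  ←
  z(0, 12.33) = -61.67
The minimum is at a = 5, b = 9.

(5, 9)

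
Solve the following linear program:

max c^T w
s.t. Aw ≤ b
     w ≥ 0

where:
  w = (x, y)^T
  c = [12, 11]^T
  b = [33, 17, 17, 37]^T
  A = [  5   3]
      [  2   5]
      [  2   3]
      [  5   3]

Evaluate the objective at each vertex of the feasible region:
  z(0, 0) = 0
  z(6.6, 0) = 79.2
  z(6, 1) = 83  ←
  z(0, 3.4) = 37.4
The maximum is at x = 6, y = 1.

x = 6, y = 1, z = 83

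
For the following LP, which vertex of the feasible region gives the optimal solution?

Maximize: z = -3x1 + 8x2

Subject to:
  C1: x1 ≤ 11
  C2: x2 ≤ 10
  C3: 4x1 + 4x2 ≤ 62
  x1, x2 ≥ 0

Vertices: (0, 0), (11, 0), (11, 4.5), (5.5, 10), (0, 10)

Evaluate the objective at each vertex of the feasible region:
  z(0, 0) = 0
  z(11, 0) = -33
  z(11, 4.5) = 3
  z(5.5, 10) = 63.5
  z(0, 10) = 80  ←
The maximum is at x1 = 0, x2 = 10.

(0, 10)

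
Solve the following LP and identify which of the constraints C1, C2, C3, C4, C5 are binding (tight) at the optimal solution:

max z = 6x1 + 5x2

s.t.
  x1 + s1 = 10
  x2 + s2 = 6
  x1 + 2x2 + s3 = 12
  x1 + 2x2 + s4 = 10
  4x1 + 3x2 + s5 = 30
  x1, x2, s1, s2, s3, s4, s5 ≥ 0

At x1 = 6, x2 = 2, compute slack b - a·x for each constraint:
  C1: 10 − 6 = 4  (slack)
  C2: 6 − 2 = 4  (slack)
  C3: 12 − 10 = 2  (slack)
  C4: 10 − 10 = 0  (binding)
  C5: 30 − 30 = 0  (binding)

Optimal: x1 = 6, x2 = 2
Binding: C4, C5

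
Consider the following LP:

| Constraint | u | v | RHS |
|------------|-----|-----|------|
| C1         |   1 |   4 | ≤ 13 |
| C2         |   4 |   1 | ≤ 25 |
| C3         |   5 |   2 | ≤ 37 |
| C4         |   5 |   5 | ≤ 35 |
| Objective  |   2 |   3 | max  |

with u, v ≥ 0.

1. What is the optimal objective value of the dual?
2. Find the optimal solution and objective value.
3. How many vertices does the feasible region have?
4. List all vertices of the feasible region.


1. 16
2. u = 5, v = 2, z = 16
3. 5
4. (0, 0), (6.25, 0), (6, 1), (5, 2), (0, 3.25)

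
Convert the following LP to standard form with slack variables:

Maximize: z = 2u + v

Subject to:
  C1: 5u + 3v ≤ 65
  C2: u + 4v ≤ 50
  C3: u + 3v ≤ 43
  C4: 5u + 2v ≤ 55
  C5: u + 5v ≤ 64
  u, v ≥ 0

max z = 2u + v

s.t.
  5u + 3v + s1 = 65
  u + 4v + s2 = 50
  u + 3v + s3 = 43
  5u + 2v + s4 = 55
  u + 5v + s5 = 64
  u, v, s1, s2, s3, s4, s5 ≥ 0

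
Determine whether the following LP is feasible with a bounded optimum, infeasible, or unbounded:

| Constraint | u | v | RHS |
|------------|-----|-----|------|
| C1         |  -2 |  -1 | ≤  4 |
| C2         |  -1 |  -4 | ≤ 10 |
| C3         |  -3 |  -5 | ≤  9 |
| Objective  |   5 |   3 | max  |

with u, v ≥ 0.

Unbounded (objective can increase without bound)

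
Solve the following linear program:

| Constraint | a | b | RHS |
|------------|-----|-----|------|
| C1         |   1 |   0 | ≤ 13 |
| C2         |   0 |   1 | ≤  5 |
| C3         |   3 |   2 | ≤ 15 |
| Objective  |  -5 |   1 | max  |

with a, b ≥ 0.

Evaluate the objective at each vertex of the feasible region:
  z(0, 0) = 0
  z(5, 0) = -25
  z(1.667, 5) = -3.333
  z(0, 5) = 5  ←
The maximum is at a = 0, b = 5.

a = 0, b = 5, z = 5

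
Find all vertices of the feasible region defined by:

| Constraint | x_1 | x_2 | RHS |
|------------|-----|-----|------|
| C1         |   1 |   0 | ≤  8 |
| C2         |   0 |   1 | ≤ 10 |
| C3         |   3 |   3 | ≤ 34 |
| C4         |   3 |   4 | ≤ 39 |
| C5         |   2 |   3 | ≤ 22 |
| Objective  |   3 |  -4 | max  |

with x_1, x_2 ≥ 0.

(0, 0), (8, 0), (8, 2), (0, 7.333)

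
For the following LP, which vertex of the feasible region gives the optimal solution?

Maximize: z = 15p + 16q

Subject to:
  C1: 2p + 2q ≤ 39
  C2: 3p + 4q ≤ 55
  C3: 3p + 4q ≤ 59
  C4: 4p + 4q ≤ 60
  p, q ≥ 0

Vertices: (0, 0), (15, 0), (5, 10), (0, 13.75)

Evaluate the objective at each vertex of the feasible region:
  z(0, 0) = 0
  z(15, 0) = 225
  z(5, 10) = 235  ←
  z(0, 13.75) = 220
The maximum is at p = 5, q = 10.

(5, 10)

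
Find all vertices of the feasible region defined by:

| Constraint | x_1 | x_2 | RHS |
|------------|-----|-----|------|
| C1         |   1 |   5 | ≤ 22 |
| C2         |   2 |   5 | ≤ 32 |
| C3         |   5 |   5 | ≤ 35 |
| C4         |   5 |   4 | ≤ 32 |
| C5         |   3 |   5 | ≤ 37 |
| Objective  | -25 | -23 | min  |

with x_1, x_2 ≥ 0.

(0, 0), (6.4, 0), (4, 3), (3.25, 3.75), (0, 4.4)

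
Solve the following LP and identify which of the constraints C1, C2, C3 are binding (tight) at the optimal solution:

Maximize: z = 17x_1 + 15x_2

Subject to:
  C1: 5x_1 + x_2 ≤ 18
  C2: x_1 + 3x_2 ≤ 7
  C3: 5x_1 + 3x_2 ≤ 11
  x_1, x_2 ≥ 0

At x_1 = 1, x_2 = 2, compute slack b - a·x for each constraint:
  C1: 18 − 7 = 11  (slack)
  C2: 7 − 7 = 0  (binding)
  C3: 11 − 11 = 0  (binding)

Optimal: x_1 = 1, x_2 = 2
Binding: C2, C3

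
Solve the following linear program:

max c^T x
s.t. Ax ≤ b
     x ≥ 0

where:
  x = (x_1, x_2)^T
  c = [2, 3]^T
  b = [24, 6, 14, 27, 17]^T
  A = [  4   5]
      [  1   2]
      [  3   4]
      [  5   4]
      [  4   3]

Evaluate the objective at each vertex of the feasible region:
  z(0, 0) = 0
  z(4.25, 0) = 8.5
  z(3.714, 0.7143) = 9.571
  z(2, 2) = 10  ←
  z(0, 3) = 9
The maximum is at x_1 = 2, x_2 = 2.

x_1 = 2, x_2 = 2, z = 10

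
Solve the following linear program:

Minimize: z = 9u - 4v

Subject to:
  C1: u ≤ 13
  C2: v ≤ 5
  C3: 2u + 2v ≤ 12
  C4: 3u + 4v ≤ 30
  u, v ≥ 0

Evaluate the objective at each vertex of the feasible region:
  z(0, 0) = 0
  z(6, 0) = 54
  z(1, 5) = -11
  z(0, 5) = -20  ←
The minimum is at u = 0, v = 5.

u = 0, v = 5, z = -20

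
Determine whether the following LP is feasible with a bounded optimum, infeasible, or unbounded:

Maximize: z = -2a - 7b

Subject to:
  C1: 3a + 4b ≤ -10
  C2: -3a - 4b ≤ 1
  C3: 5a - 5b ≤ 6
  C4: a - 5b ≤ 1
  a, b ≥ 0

Infeasible (no feasible solution exists)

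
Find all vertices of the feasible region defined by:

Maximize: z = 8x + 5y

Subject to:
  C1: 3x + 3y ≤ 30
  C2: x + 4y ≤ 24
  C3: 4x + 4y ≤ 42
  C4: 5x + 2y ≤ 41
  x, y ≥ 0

(0, 0), (8.2, 0), (7, 3), (5.333, 4.667), (0, 6)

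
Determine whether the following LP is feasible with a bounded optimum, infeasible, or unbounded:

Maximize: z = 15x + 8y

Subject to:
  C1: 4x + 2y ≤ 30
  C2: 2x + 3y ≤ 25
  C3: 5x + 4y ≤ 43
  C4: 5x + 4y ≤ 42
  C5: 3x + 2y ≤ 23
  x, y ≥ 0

Feasible with a bounded optimal solution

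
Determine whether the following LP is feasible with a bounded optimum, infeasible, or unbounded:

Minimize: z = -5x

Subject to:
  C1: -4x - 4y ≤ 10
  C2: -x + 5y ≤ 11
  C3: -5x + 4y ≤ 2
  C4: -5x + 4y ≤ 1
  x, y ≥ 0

Unbounded (objective can decrease without bound)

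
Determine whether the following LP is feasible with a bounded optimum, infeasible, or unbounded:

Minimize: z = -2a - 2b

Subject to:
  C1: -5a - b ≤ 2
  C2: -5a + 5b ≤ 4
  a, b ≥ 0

Unbounded (objective can decrease without bound)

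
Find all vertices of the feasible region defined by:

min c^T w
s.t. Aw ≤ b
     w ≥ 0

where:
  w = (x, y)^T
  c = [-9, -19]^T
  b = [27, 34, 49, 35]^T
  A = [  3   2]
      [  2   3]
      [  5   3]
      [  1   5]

(0, 0), (9, 0), (5, 6), (0, 7)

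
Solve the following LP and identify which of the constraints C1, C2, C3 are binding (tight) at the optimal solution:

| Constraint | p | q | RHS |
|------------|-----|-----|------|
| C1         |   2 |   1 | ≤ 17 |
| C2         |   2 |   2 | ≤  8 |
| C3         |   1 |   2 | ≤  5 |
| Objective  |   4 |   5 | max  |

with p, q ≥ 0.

At p = 3, q = 1, compute slack b - a·x for each constraint:
  C1: 17 − 7 = 10  (slack)
  C2: 8 − 8 = 0  (binding)
  C3: 5 − 5 = 0  (binding)

Optimal: p = 3, q = 1
Binding: C2, C3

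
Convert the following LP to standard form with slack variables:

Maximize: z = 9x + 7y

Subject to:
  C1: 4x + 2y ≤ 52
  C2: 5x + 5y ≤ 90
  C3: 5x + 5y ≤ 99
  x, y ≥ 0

max z = 9x + 7y

s.t.
  4x + 2y + s1 = 52
  5x + 5y + s2 = 90
  5x + 5y + s3 = 99
  x, y, s1, s2, s3 ≥ 0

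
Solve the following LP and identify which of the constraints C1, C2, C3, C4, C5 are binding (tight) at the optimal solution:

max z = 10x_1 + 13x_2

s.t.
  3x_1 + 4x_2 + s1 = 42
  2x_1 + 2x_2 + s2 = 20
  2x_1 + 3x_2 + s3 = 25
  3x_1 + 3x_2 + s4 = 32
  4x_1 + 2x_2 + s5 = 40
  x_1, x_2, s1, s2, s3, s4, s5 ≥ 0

At x_1 = 5, x_2 = 5, compute slack b - a·x for each constraint:
  C1: 42 − 35 = 7  (slack)
  C2: 20 − 20 = 0  (binding)
  C3: 25 − 25 = 0  (binding)
  C4: 32 − 30 = 2  (slack)
  C5: 40 − 30 = 10  (slack)

Optimal: x_1 = 5, x_2 = 5
Binding: C2, C3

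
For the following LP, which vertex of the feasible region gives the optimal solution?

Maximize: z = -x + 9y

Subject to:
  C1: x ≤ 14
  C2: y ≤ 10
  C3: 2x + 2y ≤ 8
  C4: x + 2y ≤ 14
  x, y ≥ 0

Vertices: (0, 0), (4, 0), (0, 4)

Evaluate the objective at each vertex of the feasible region:
  z(0, 0) = 0
  z(4, 0) = -4
  z(0, 4) = 36  ←
The maximum is at x = 0, y = 4.

(0, 4)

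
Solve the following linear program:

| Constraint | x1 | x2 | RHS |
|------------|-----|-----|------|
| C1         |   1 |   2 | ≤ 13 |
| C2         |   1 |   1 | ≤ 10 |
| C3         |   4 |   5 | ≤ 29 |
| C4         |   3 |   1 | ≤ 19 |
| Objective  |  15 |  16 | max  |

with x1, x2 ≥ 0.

Evaluate the objective at each vertex of the feasible region:
  z(0, 0) = 0
  z(6.333, 0) = 95
  z(6, 1) = 106  ←
  z(0, 5.8) = 92.8
The maximum is at x1 = 6, x2 = 1.

x1 = 6, x2 = 1, z = 106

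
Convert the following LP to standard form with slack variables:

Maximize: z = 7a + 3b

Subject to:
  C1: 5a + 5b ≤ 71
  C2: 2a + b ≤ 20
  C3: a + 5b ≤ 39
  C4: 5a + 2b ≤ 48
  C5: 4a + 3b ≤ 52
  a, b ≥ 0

max z = 7a + 3b

s.t.
  5a + 5b + s1 = 71
  2a + b + s2 = 20
  a + 5b + s3 = 39
  5a + 2b + s4 = 48
  4a + 3b + s5 = 52
  a, b, s1, s2, s3, s4, s5 ≥ 0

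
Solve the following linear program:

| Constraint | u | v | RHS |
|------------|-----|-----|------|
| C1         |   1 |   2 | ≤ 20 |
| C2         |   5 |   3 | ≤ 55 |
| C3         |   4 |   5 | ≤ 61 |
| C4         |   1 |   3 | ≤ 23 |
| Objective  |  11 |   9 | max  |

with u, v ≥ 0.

Evaluate the objective at each vertex of the feasible region:
  z(0, 0) = 0
  z(11, 0) = 121
  z(8, 5) = 133  ←
  z(0, 7.667) = 69
The maximum is at u = 8, v = 5.

u = 8, v = 5, z = 133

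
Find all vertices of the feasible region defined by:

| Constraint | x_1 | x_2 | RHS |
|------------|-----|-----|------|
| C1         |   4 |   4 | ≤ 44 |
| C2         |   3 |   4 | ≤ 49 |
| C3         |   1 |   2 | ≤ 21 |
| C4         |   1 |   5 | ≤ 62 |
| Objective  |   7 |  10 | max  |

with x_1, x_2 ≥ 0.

(0, 0), (11, 0), (1, 10), (0, 10.5)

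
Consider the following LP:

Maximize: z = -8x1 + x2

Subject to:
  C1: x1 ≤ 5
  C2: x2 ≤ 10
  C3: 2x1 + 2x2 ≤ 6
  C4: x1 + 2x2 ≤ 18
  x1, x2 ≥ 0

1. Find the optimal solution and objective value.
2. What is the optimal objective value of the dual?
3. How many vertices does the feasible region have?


1. x1 = 0, x2 = 3, z = 3
2. 3
3. 3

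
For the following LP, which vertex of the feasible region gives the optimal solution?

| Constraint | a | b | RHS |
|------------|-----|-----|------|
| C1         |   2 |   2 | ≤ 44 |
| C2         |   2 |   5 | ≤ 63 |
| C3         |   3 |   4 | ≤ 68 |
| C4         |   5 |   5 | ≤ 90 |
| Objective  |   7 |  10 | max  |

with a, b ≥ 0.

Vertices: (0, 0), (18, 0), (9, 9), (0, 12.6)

Evaluate the objective at each vertex of the feasible region:
  z(0, 0) = 0
  z(18, 0) = 126
  z(9, 9) = 153  ←
  z(0, 12.6) = 126
The maximum is at a = 9, b = 9.

(9, 9)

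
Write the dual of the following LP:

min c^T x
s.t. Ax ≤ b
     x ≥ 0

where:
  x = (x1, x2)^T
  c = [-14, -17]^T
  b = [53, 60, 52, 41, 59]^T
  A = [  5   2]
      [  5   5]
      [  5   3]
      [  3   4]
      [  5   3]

Primal min cᵀx s.t. Ax ≤ b, x ≥ 0  →  Dual max −bᵀy s.t. Aᵀy ≥ −c, y ≥ 0.

Maximize: z = -53y1 - 60y2 - 52y3 - 41y4 - 59y5

Subject to:
  5y1 + 5y2 + 5y3 + 3y4 + 5y5 ≥ 14
  2y1 + 5y2 + 3y3 + 4y4 + 3y5 ≥ 17
  y1, y2, y3, y4, y5 ≥ 0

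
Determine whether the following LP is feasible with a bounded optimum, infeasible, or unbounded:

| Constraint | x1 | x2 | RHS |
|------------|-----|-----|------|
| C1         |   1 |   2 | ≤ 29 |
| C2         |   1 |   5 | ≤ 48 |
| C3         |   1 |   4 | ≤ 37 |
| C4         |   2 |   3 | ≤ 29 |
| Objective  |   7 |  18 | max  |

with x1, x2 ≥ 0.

Feasible with a bounded optimal solution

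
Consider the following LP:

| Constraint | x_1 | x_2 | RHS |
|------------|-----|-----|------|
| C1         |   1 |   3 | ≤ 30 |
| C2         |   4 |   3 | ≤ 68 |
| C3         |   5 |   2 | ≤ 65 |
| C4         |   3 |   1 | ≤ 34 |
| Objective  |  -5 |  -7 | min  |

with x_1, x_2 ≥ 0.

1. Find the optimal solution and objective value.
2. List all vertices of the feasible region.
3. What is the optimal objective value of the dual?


1. x_1 = 9, x_2 = 7, z = -94
2. (0, 0), (11.33, 0), (9, 7), (0, 10)
3. -94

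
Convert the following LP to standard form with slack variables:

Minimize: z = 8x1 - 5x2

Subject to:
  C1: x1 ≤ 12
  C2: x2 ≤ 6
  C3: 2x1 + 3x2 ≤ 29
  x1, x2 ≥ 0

min z = 8x1 - 5x2

s.t.
  x1 + s1 = 12
  x2 + s2 = 6
  2x1 + 3x2 + s3 = 29
  x1, x2, s1, s2, s3 ≥ 0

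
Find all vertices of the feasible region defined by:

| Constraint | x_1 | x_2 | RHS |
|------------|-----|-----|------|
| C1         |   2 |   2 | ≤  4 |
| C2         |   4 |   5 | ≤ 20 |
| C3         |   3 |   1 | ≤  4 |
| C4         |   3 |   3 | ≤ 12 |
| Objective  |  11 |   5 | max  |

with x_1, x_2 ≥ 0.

(0, 0), (1.333, 0), (1, 1), (0, 2)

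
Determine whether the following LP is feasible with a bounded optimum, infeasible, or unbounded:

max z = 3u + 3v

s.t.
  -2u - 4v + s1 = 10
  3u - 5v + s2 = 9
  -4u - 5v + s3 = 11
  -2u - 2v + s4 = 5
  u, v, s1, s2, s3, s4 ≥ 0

Unbounded (objective can increase without bound)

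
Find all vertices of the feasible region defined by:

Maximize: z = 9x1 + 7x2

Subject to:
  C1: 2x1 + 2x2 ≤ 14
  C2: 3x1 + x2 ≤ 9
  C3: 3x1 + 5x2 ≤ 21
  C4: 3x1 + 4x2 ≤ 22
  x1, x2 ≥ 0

(0, 0), (3, 0), (2, 3), (0, 4.2)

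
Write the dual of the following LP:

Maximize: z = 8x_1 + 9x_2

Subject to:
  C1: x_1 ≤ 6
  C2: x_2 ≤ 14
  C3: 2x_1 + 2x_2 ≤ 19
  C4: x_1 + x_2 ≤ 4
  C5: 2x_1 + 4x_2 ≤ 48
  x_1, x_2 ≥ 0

Primal max cᵀx s.t. Ax ≤ b, x ≥ 0  →  Dual min bᵀy s.t. Aᵀy ≥ c, y ≥ 0.

Minimize: z = 6y1 + 14y2 + 19y3 + 4y4 + 48y5

Subject to:
  y1 + 2y3 + y4 + 2y5 ≥ 8
  y2 + 2y3 + y4 + 4y5 ≥ 9
  y1, y2, y3, y4, y5 ≥ 0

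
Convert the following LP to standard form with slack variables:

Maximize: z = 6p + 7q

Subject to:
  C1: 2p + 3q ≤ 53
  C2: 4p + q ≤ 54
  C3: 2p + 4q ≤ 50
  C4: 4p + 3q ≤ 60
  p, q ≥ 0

max z = 6p + 7q

s.t.
  2p + 3q + s1 = 53
  4p + q + s2 = 54
  2p + 4q + s3 = 50
  4p + 3q + s4 = 60
  p, q, s1, s2, s3, s4 ≥ 0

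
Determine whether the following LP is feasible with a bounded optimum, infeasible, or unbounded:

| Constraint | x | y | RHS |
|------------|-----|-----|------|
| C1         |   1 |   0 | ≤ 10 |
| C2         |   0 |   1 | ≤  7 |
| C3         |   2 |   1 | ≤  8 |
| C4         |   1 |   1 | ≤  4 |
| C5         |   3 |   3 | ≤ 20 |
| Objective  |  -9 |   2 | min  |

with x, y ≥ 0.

Feasible with a bounded optimal solution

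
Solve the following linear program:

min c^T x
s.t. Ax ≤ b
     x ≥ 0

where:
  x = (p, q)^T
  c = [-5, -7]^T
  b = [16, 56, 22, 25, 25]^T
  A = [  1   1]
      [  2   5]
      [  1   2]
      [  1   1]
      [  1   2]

Evaluate the objective at each vertex of the feasible region:
  z(0, 0) = 0
  z(16, 0) = -80
  z(10, 6) = -92  ←
  z(0, 11) = -77
The minimum is at p = 10, q = 6.

p = 10, q = 6, z = -92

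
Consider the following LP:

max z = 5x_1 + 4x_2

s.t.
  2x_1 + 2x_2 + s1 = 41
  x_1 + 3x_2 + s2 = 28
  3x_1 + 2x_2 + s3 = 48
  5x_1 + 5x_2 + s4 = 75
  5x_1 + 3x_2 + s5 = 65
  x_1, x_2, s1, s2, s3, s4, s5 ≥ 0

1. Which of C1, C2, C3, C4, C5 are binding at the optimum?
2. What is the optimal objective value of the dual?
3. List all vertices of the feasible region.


1. C4, C5
2. 70
3. (0, 0), (13, 0), (10, 5), (8.5, 6.5), (0, 9.333)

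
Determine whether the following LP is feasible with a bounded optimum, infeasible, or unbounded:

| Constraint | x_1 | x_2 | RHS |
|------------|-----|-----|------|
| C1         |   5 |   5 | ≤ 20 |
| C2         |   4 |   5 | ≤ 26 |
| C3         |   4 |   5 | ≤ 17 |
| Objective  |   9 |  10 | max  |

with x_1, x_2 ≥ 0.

Feasible with a bounded optimal solution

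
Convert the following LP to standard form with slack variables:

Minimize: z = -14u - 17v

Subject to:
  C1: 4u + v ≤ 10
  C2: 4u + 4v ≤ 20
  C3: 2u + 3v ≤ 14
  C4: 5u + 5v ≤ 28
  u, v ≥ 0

min z = -14u - 17v

s.t.
  4u + v + s1 = 10
  4u + 4v + s2 = 20
  2u + 3v + s3 = 14
  5u + 5v + s4 = 28
  u, v, s1, s2, s3, s4 ≥ 0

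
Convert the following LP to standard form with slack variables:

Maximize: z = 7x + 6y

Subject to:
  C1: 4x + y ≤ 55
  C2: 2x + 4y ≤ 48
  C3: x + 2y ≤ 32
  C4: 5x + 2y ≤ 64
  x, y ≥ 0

max z = 7x + 6y

s.t.
  4x + y + s1 = 55
  2x + 4y + s2 = 48
  x + 2y + s3 = 32
  5x + 2y + s4 = 64
  x, y, s1, s2, s3, s4 ≥ 0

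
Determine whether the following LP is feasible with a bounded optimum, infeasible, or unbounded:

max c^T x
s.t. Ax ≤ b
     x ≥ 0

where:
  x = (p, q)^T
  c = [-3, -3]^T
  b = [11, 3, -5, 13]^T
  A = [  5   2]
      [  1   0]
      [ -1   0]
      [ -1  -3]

Infeasible (no feasible solution exists)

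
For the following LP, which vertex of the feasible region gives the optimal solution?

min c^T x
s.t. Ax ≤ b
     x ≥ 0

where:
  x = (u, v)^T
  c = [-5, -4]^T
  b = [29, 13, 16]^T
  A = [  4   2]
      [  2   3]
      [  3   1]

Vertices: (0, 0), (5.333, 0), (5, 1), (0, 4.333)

Evaluate the objective at each vertex of the feasible region:
  z(0, 0) = 0
  z(5.333, 0) = -26.67
  z(5, 1) = -29  ←
  z(0, 4.333) = -17.33
The minimum is at u = 5, v = 1.

(5, 1)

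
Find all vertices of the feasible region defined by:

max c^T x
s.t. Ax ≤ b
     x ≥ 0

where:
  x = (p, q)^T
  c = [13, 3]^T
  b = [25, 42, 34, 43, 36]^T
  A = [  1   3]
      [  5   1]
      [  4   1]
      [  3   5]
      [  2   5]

(0, 0), (8.4, 0), (8, 2), (7.471, 4.118), (7, 4.4), (0, 7.2)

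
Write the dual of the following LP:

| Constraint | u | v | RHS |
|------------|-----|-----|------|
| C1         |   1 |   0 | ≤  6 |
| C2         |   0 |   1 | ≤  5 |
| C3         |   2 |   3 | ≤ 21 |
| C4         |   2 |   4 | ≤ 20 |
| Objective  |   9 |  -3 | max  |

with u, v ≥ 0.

Primal max cᵀx s.t. Ax ≤ b, x ≥ 0  →  Dual min bᵀy s.t. Aᵀy ≥ c, y ≥ 0.

Minimize: z = 6y1 + 5y2 + 21y3 + 20y4

Subject to:
  y1 + 2y3 + 2y4 ≥ 9
  y2 + 3y3 + 4y4 ≥ -3
  y1, y2, y3, y4 ≥ 0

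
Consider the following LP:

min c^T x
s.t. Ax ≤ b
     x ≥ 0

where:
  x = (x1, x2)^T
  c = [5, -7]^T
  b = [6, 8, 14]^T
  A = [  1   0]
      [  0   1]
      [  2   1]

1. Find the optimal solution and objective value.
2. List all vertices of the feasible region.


1. x1 = 0, x2 = 8, z = -56
2. (0, 0), (6, 0), (6, 2), (3, 8), (0, 8)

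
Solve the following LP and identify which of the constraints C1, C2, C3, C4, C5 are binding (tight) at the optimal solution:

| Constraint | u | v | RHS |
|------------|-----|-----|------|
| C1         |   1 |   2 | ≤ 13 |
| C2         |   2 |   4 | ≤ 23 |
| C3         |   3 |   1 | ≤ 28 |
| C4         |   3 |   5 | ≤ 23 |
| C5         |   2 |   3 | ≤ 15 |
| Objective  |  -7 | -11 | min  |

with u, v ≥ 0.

At u = 6, v = 1, compute slack b - a·x for each constraint:
  C1: 13 − 8 = 5  (slack)
  C2: 23 − 16 = 7  (slack)
  C3: 28 − 19 = 9  (slack)
  C4: 23 − 23 = 0  (binding)
  C5: 15 − 15 = 0  (binding)

Optimal: u = 6, v = 1
Binding: C4, C5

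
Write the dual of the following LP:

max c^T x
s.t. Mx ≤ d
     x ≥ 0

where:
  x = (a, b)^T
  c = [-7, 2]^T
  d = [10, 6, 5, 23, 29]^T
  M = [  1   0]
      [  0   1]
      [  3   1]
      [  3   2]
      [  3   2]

Primal max cᵀx s.t. Ax ≤ b, x ≥ 0  →  Dual min bᵀy s.t. Aᵀy ≥ c, y ≥ 0.

Minimize: z = 10y1 + 6y2 + 5y3 + 23y4 + 29y5

Subject to:
  y1 + 3y3 + 3y4 + 3y5 ≥ -7
  y2 + y3 + 2y4 + 2y5 ≥ 2
  y1, y2, y3, y4, y5 ≥ 0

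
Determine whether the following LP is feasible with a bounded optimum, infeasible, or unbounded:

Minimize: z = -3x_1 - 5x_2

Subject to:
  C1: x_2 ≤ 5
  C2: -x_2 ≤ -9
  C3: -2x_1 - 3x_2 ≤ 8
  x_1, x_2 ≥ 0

Infeasible (no feasible solution exists)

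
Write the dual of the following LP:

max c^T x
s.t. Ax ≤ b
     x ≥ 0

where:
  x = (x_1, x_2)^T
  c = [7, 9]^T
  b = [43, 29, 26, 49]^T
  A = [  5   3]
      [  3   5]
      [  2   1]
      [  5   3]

Primal max cᵀx s.t. Ax ≤ b, x ≥ 0  →  Dual min bᵀy s.t. Aᵀy ≥ c, y ≥ 0.

Minimize: z = 43y1 + 29y2 + 26y3 + 49y4

Subject to:
  5y1 + 3y2 + 2y3 + 5y4 ≥ 7
  3y1 + 5y2 + y3 + 3y4 ≥ 9
  y1, y2, y3, y4 ≥ 0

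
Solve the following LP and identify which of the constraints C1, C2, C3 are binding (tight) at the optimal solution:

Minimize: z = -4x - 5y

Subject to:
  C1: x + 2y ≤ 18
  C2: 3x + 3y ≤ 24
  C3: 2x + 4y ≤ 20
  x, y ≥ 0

At x = 6, y = 2, compute slack b - a·x for each constraint:
  C1: 18 − 10 = 8  (slack)
  C2: 24 − 24 = 0  (binding)
  C3: 20 − 20 = 0  (binding)

Optimal: x = 6, y = 2
Binding: C2, C3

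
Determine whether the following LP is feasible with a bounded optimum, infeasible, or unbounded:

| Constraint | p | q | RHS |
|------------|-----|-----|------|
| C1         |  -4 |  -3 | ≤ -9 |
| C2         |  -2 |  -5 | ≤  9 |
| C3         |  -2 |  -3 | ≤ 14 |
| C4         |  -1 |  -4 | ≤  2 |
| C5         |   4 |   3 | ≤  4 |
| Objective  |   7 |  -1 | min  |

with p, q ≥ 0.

Infeasible (no feasible solution exists)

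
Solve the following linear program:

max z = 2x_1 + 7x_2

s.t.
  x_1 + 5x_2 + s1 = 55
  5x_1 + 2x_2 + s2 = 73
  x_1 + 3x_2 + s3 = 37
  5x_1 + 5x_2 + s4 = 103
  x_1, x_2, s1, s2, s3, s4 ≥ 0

Evaluate the objective at each vertex of the feasible region:
  z(0, 0) = 0
  z(14.6, 0) = 29.2
  z(11.15, 8.615) = 82.62
  z(10, 9) = 83  ←
  z(0, 11) = 77
The maximum is at x_1 = 10, x_2 = 9.

x_1 = 10, x_2 = 9, z = 83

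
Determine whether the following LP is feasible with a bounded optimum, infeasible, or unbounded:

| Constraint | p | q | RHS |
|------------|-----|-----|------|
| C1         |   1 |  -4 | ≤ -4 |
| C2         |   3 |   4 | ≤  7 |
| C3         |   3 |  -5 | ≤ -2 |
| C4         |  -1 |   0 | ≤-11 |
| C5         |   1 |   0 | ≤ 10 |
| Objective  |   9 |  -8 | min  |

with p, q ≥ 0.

Infeasible (no feasible solution exists)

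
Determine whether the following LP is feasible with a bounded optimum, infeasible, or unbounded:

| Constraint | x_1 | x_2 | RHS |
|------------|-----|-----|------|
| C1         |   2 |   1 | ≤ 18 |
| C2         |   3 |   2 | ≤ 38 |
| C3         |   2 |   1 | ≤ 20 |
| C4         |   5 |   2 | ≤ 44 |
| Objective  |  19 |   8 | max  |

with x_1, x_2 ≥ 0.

Feasible with a bounded optimal solution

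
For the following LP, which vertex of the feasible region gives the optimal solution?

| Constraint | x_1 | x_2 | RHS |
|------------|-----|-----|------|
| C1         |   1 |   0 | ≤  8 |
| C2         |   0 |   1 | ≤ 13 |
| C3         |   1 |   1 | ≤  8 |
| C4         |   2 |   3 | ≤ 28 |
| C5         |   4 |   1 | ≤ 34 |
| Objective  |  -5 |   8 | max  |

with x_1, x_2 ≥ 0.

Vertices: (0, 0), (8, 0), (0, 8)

Evaluate the objective at each vertex of the feasible region:
  z(0, 0) = 0
  z(8, 0) = -40
  z(0, 8) = 64  ←
The maximum is at x_1 = 0, x_2 = 8.

(0, 8)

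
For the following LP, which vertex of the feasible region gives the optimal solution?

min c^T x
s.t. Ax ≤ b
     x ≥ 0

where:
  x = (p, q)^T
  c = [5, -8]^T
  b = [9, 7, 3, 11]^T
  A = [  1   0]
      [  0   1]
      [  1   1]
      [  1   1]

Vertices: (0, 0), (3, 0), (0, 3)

Evaluate the objective at each vertex of the feasible region:
  z(0, 0) = 0
  z(3, 0) = 15
  z(0, 3) = -24  ←
The minimum is at p = 0, q = 3.

(0, 3)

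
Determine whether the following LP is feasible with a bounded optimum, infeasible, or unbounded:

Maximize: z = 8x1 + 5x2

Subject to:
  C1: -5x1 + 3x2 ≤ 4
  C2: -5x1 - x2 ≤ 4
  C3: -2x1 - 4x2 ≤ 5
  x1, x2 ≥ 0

Unbounded (objective can increase without bound)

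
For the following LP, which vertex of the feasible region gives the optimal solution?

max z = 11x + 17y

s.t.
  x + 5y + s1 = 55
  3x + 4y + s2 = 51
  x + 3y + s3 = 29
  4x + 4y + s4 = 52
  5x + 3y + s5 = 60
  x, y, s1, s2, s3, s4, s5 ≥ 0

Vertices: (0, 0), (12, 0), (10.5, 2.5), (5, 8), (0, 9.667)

Evaluate the objective at each vertex of the feasible region:
  z(0, 0) = 0
  z(12, 0) = 132
  z(10.5, 2.5) = 158
  z(5, 8) = 191  ←
  z(0, 9.667) = 164.3
The maximum is at x = 5, y = 8.

(5, 8)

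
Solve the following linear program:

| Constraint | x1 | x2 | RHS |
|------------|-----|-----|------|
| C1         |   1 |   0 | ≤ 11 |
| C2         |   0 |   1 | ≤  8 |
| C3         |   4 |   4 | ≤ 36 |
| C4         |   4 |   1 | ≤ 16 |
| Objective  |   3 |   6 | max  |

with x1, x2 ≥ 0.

Evaluate the objective at each vertex of the feasible region:
  z(0, 0) = 0
  z(4, 0) = 12
  z(2.333, 6.667) = 47
  z(1, 8) = 51  ←
  z(0, 8) = 48
The maximum is at x1 = 1, x2 = 8.

x1 = 1, x2 = 8, z = 51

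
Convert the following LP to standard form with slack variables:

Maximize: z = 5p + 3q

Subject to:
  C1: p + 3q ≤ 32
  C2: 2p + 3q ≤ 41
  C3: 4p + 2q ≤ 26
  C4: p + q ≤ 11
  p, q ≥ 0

max z = 5p + 3q

s.t.
  p + 3q + s1 = 32
  2p + 3q + s2 = 41
  4p + 2q + s3 = 26
  p + q + s4 = 11
  p, q, s1, s2, s3, s4 ≥ 0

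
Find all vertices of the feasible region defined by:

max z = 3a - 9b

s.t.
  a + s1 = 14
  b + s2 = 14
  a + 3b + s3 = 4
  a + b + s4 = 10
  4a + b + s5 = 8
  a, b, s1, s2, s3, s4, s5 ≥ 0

(0, 0), (2, 0), (1.818, 0.7273), (0, 1.333)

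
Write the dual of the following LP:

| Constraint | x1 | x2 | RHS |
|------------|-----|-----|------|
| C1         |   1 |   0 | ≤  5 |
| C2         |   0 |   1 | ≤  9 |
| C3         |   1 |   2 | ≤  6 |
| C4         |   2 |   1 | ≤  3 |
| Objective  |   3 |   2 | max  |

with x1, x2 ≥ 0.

Primal max cᵀx s.t. Ax ≤ b, x ≥ 0  →  Dual min bᵀy s.t. Aᵀy ≥ c, y ≥ 0.

Minimize: z = 5y1 + 9y2 + 6y3 + 3y4

Subject to:
  y1 + y3 + 2y4 ≥ 3
  y2 + 2y3 + y4 ≥ 2
  y1, y2, y3, y4 ≥ 0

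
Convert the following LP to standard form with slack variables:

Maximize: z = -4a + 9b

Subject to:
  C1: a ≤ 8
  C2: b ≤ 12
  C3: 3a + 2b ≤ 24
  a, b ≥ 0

max z = -4a + 9b

s.t.
  a + s1 = 8
  b + s2 = 12
  3a + 2b + s3 = 24
  a, b, s1, s2, s3 ≥ 0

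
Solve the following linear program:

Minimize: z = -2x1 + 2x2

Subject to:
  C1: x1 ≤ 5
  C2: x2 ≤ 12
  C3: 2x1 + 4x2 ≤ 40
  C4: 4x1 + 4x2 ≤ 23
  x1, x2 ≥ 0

Evaluate the objective at each vertex of the feasible region:
  z(0, 0) = 0
  z(5, 0) = -10  ←
  z(5, 0.75) = -8.5
  z(0, 5.75) = 11.5
The minimum is at x1 = 5, x2 = 0.

x1 = 5, x2 = 0, z = -10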